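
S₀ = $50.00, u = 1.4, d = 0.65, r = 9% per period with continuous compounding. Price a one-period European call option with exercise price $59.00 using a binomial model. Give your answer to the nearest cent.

Risk-neutral probability p = (e^0.09 − 0.65)/(1.4 − 0.65) = 0.4442/0.7500 = 0.5922
Terminal stock prices: S_u = 70, S_d = 32.5
Terminal payoffs (S − K): max(11, 0) = 11, max(-26.5, 0) = 0
Node 0 (S = 50): V_0 = e^(−0.09)·[0.5922·11.0000 + 0.4078·0.0000] = 5.9539

$5.95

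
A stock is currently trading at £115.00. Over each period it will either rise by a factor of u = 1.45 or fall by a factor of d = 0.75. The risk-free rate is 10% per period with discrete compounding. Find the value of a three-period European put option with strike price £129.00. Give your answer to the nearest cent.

£17.48

Risk-neutral probability p = (1 + 0.1 − 0.75)/(1.45 − 0.75) = 0.3500/0.7000 = 0.5000
Terminal stock prices: S_uuu = 350.6, S_uud = 181.3, S_udd = 93.8, S_ddd = 48.52
Terminal payoffs (K − S): max(-221.6, 0) = 0, max(-52.34, 0) = 0, max(35.2, 0) = 35.2, max(80.48, 0) = 80.48
Node uu (S = 241.8): V_uu = 1/1.1·[0.5000·0.0000 + 0.5000·0.0000] = 0.0000
Node ud (S = 125.1): V_ud = 1/1.1·[0.5000·0.0000 + 0.5000·35.2031] = 16.0014
Node dd (S = 64.69): V_dd = 1/1.1·[0.5000·35.2031 + 0.5000·80.4844] = 52.5852
Node u (S = 166.8): V_u = 1/1.1·[0.5000·0.0000 + 0.5000·16.0014] = 7.2734
Node d (S = 86.25): V_d = 1/1.1·[0.5000·16.0014 + 0.5000·52.5852] = 31.1757
Node 0 (S = 115): V_0 = 1/1.1·[0.5000·7.2734 + 0.5000·31.1757] = 17.4769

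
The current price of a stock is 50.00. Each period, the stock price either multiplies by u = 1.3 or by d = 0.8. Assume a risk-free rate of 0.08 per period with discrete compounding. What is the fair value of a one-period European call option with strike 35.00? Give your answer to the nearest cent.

17.59

Risk-neutral probability p = (1 + 0.08 − 0.8)/(1.3 − 0.8) = 0.2800/0.5000 = 0.5600
Terminal stock prices: S_u = 65, S_d = 40
Terminal payoffs (S − K): max(30, 0) = 30, max(5, 0) = 5
Node 0 (S = 50): V_0 = 1/1.08·[0.5600·30.0000 + 0.4400·5.0000] = 17.5926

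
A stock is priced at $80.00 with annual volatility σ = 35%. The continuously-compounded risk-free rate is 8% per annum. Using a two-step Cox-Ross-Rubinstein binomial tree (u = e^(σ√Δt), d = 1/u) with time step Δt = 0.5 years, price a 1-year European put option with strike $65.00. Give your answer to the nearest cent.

CRR parameters: u = e^(σ√Δt) = e^(0.35·√0.5) = 1.2808, d = 1/u = 0.7808
Per-period rate: rΔt = 0.08·0.5 = 0.04, so R = e^0.04 = 1.0408
Risk-neutral probability p = (e^0.04 − 0.7808)/(1.2808 − 0.7808) = 0.2601/0.5000 = 0.5201
Terminal stock prices: S_uu = 131.2, S_ud = 80, S_dd = 48.77
Terminal payoffs (K − S): max(-66.24, 0) = 0, max(-15, 0) = 0, max(16.23, 0) = 16.23
Node u (S = 102.5): V_u = e^(−0.04)·[0.5201·0.0000 + 0.4799·0.0000] = 0.0000
Node d (S = 62.46): V_d = e^(−0.04)·[0.5201·0.0000 + 0.4799·16.2331] = 7.4855
Node 0 (S = 80): V_0 = e^(−0.04)·[0.5201·0.0000 + 0.4799·7.4855] = 3.4517

$3.45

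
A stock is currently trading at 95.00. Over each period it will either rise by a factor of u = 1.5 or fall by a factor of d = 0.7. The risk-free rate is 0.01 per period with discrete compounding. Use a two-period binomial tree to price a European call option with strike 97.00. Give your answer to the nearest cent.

18.46

Risk-neutral probability p = (1 + 0.01 − 0.7)/(1.5 − 0.7) = 0.3100/0.8000 = 0.3875
Terminal stock prices: S_uu = 213.8, S_ud = 99.75, S_dd = 46.55
Terminal payoffs (S − K): max(116.8, 0) = 116.8, max(2.75, 0) = 2.75, max(-50.45, 0) = 0
Node u (S = 142.5): V_u = 1/1.01·[0.3875·116.7500 + 0.6125·2.7500] = 46.4604
Node d (S = 66.5): V_d = 1/1.01·[0.3875·2.7500 + 0.6125·0.0000] = 1.0551
Node 0 (S = 95): V_0 = 1/1.01·[0.3875·46.4604 + 0.6125·1.0551] = 18.4650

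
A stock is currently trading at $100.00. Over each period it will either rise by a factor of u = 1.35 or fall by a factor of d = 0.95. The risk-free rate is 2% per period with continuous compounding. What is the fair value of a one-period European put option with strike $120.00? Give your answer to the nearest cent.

$20.20

Risk-neutral probability p = (e^0.02 − 0.95)/(1.35 − 0.95) = 0.0702/0.4000 = 0.1755
Terminal stock prices: S_u = 135, S_d = 95
Terminal payoffs (K − S): max(-15, 0) = 0, max(25, 0) = 25
Node 0 (S = 100): V_0 = e^(−0.02)·[0.1755·0.0000 + 0.8245·25.0000] = 20.2043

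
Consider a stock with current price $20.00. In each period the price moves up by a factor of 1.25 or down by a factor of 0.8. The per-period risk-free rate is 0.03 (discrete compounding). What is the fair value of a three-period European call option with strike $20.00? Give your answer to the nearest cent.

Risk-neutral probability p = (1 + 0.03 − 0.8)/(1.25 − 0.8) = 0.2300/0.4500 = 0.5111
Terminal stock prices: S_uuu = 39.06, S_uud = 25, S_udd = 16, S_ddd = 10.24
Terminal payoffs (S − K): max(19.06, 0) = 19.06, max(5, 0) = 5, max(-4, 0) = 0, max(-9.76, 0) = 0
Node uu (S = 31.25): V_uu = 1/1.03·[0.5111·19.0625 + 0.4889·5.0000] = 11.8325
Node ud (S = 20): V_ud = 1/1.03·[0.5111·5.0000 + 0.4889·0.0000] = 2.4811
Node dd (S = 12.8): V_dd = 1/1.03·[0.5111·0.0000 + 0.4889·0.0000] = 0.0000
Node u (S = 25): V_u = 1/1.03·[0.5111·11.8325 + 0.4889·2.4811] = 7.0493
Node d (S = 16): V_d = 1/1.03·[0.5111·2.4811 + 0.4889·0.0000] = 1.2312
Node 0 (S = 20): V_0 = 1/1.03·[0.5111·7.0493 + 0.4889·1.2312] = 4.0824

$4.08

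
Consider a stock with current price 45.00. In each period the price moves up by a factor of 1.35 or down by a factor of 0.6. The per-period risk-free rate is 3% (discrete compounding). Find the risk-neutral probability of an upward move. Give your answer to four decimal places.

Risk-neutral probability p = (1 + 0.03 − 0.6)/(1.35 − 0.6) = 0.4300/0.7500 = 0.5733

p = 0.5733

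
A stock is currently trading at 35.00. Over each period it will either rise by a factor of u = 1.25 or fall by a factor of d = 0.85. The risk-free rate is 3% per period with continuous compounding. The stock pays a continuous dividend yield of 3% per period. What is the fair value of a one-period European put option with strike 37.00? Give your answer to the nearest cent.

Per-period risk-free factor R = e^0.03 = 1.0305; dividend-adjusted growth = e^(0.03−0.03) = 1.0000.
Risk-neutral probability p = (1.0000 − 0.85)/(1.25 − 0.85) = 0.1500/0.4000 = 0.3750
Terminal stock prices: S_u = 43.75, S_d = 29.75
Terminal payoffs (K − S): max(-6.75, 0) = 0, max(7.25, 0) = 7.25
Node 0 (S = 35): V_0 = e^(−0.03)·[0.3750·0.0000 + 0.6250·7.2500] = 4.3973

4.40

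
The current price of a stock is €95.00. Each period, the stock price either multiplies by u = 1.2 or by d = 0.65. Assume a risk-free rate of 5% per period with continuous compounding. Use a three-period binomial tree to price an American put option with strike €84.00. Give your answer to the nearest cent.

Risk-neutral probability p = (e^0.05 − 0.65)/(1.2 − 0.65) = 0.4013/0.5500 = 0.7296
Terminal stock prices: S_uuu = 164.2, S_uud = 88.92, S_udd = 48.17, S_ddd = 26.09
Terminal payoffs (K − S): max(-80.16, 0) = 0, max(-4.92, 0) = 0, max(35.83, 0) = 35.83, max(57.91, 0) = 57.91
Node uu (S = 136.8): continuation = e^(−0.05)·[0.7296·0.0000 + 0.2704·0.0000] = 0.0000; exercise value = 0.0000 ≤ continuation, so V_uu = 0.0000
Node ud (S = 74.1): continuation = e^(−0.05)·[0.7296·0.0000 + 0.2704·35.8350] = 9.2178; exercise value = 9.9000 > continuation, so V_ud = 9.9000 (exercise)
Node dd (S = 40.14): continuation = e^(−0.05)·[0.7296·35.8350 + 0.2704·57.9106] = 39.7658; exercise value = 43.8625 > continuation, so V_dd = 43.8625 (exercise)
Node u (S = 114): continuation = e^(−0.05)·[0.7296·0.0000 + 0.2704·9.9000] = 2.5466; exercise value = 0.0000 ≤ continuation, so V_u = 2.5466
Node d (S = 61.75): continuation = e^(−0.05)·[0.7296·9.9000 + 0.2704·43.8625] = 18.1533; exercise value = 22.2500 > continuation, so V_d = 22.2500 (exercise)
Node 0 (S = 95): continuation = e^(−0.05)·[0.7296·2.5466 + 0.2704·22.2500] = 7.4906; exercise value = 0.0000 ≤ continuation, so V_0 = 7.4906

€7.49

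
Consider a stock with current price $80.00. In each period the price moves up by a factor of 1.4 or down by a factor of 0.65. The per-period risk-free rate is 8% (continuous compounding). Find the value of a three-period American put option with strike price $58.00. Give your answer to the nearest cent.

$5.41

Risk-neutral probability p = (e^0.08 − 0.65)/(1.4 − 0.65) = 0.4333/0.7500 = 0.5777
Terminal stock prices: S_uuu = 219.5, S_uud = 101.9, S_udd = 47.32, S_ddd = 21.97
Terminal payoffs (K − S): max(-161.5, 0) = 0, max(-43.92, 0) = 0, max(10.68, 0) = 10.68, max(36.03, 0) = 36.03
Node uu (S = 156.8): continuation = e^(−0.08)·[0.5777·0.0000 + 0.4223·0.0000] = 0.0000; exercise value = 0.0000 ≤ continuation, so V_uu = 0.0000
Node ud (S = 72.8): continuation = e^(−0.08)·[0.5777·0.0000 + 0.4223·10.6800] = 4.1632; exercise value = 0.0000 ≤ continuation, so V_ud = 4.1632
Node dd (S = 33.8): continuation = e^(−0.08)·[0.5777·10.6800 + 0.4223·36.0300] = 19.7407; exercise value = 24.2000 > continuation, so V_dd = 24.2000 (exercise)
Node u (S = 112): continuation = e^(−0.08)·[0.5777·0.0000 + 0.4223·4.1632] = 1.6229; exercise value = 0.0000 ≤ continuation, so V_u = 1.6229
Node d (S = 52): continuation = e^(−0.08)·[0.5777·4.1632 + 0.4223·24.2000] = 11.6538; exercise value = 6.0000 ≤ continuation, so V_d = 11.6538
Node 0 (S = 80): continuation = e^(−0.08)·[0.5777·1.6229 + 0.4223·11.6538] = 5.4084; exercise value = 0.0000 ≤ continuation, so V_0 = 5.4084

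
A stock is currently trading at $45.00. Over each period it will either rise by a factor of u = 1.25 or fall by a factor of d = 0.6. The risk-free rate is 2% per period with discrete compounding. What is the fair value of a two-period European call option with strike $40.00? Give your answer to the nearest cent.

$12.16

Risk-neutral probability p = (1 + 0.02 − 0.6)/(1.25 − 0.6) = 0.4200/0.6500 = 0.6462
Terminal stock prices: S_uu = 70.31, S_ud = 33.75, S_dd = 16.2
Terminal payoffs (S − K): max(30.31, 0) = 30.31, max(-6.25, 0) = 0, max(-23.8, 0) = 0
Node u (S = 56.25): V_u = 1/1.02·[0.6462·30.3125 + 0.3538·0.0000] = 19.2025
Node d (S = 27): V_d = 1/1.02·[0.6462·0.0000 + 0.3538·0.0000] = 0.0000
Node 0 (S = 45): V_0 = 1/1.02·[0.6462·19.2025 + 0.3538·0.0000] = 12.1645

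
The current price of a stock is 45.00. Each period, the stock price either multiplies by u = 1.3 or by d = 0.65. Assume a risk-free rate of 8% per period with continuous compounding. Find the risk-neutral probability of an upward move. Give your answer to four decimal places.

p = 0.6666

Risk-neutral probability p = (e^0.08 − 0.65)/(1.3 − 0.65) = 0.4333/0.6500 = 0.6666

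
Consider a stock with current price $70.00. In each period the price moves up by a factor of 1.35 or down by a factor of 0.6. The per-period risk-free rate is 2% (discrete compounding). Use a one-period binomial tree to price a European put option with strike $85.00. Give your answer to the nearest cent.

Risk-neutral probability p = (1 + 0.02 − 0.6)/(1.35 − 0.6) = 0.4200/0.7500 = 0.5600
Terminal stock prices: S_u = 94.5, S_d = 42
Terminal payoffs (K − S): max(-9.5, 0) = 0, max(43, 0) = 43
Node 0 (S = 70): V_0 = 1/1.02·[0.5600·0.0000 + 0.4400·43.0000] = 18.5490

$18.55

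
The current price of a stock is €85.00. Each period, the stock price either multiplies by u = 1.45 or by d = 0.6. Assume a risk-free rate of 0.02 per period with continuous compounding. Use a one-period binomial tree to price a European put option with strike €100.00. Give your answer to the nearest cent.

€24.29

Risk-neutral probability p = (e^0.02 − 0.6)/(1.45 − 0.6) = 0.4202/0.8500 = 0.4944
Terminal stock prices: S_u = 123.2, S_d = 51
Terminal payoffs (K − S): max(-23.25, 0) = 0, max(49, 0) = 49
Node 0 (S = 85): V_0 = e^(−0.02)·[0.4944·0.0000 + 0.5056·49.0000] = 24.2860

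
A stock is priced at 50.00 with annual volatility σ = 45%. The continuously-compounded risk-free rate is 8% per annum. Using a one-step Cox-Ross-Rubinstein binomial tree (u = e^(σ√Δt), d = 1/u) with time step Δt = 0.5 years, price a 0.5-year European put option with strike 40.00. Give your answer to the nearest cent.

CRR parameters: u = e^(σ√Δt) = e^(0.45·√0.5) = 1.3746, d = 1/u = 0.7275
Per-period rate: rΔt = 0.08·0.5 = 0.04, so R = e^0.04 = 1.0408
Risk-neutral probability p = (e^0.04 − 0.7275)/(1.3746 − 0.7275) = 0.3134/0.6472 = 0.4842
Terminal stock prices: S_u = 68.73, S_d = 36.37
Terminal payoffs (K − S): max(-28.73, 0) = 0, max(3.627, 0) = 3.627
Node 0 (S = 50): V_0 = e^(−0.04)·[0.4842·0.0000 + 0.5158·3.6271] = 1.7976

1.80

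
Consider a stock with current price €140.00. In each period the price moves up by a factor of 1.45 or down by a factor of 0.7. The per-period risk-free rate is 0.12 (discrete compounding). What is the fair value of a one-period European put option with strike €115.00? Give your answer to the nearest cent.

Risk-neutral probability p = (1 + 0.12 − 0.7)/(1.45 − 0.7) = 0.4200/0.7500 = 0.5600
Terminal stock prices: S_u = 203, S_d = 98
Terminal payoffs (K − S): max(-88, 0) = 0, max(17, 0) = 17
Node 0 (S = 140): V_0 = 1/1.12·[0.5600·0.0000 + 0.4400·17.0000] = 6.6786

€6.68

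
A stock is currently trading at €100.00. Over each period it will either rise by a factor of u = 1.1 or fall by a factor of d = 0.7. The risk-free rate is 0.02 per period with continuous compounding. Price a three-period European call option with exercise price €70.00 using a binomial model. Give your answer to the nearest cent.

€35.79

Risk-neutral probability p = (e^0.02 − 0.7)/(1.1 − 0.7) = 0.3202/0.4000 = 0.8005
Terminal stock prices: S_uuu = 133.1, S_uud = 84.7, S_udd = 53.9, S_ddd = 34.3
Terminal payoffs (S − K): max(63.1, 0) = 63.1, max(14.7, 0) = 14.7, max(-16.1, 0) = 0, max(-35.7, 0) = 0
Node uu (S = 121): V_uu = e^(−0.02)·[0.8005·63.1000 + 0.1995·14.7000] = 52.3861
Node ud (S = 77): V_ud = e^(−0.02)·[0.8005·14.7000 + 0.1995·0.0000] = 11.5344
Node dd (S = 49): V_dd = e^(−0.02)·[0.8005·0.0000 + 0.1995·0.0000] = 0.0000
Node u (S = 110): V_u = e^(−0.02)·[0.8005·52.3861 + 0.1995·11.5344] = 43.3604
Node d (S = 70): V_d = e^(−0.02)·[0.8005·11.5344 + 0.1995·0.0000] = 9.0505
Node 0 (S = 100): V_0 = e^(−0.02)·[0.8005·43.3604 + 0.1995·9.0505] = 35.7926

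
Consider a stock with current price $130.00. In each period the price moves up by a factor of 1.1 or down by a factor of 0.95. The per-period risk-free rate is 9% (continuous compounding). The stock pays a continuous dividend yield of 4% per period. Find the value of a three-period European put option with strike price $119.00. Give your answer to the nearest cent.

Per-period risk-free factor R = e^0.09 = 1.0942; dividend-adjusted growth = e^(0.09−0.04) = 1.0513.
Risk-neutral probability p = (1.0513 − 0.95)/(1.1 − 0.95) = 0.1013/0.1500 = 0.6751
Terminal stock prices: S_uuu = 173, S_uud = 149.4, S_udd = 129.1, S_ddd = 111.5
Terminal payoffs (K − S): max(-54.03, 0) = 0, max(-30.44, 0) = 0, max(-10.06, 0) = 0, max(7.541, 0) = 7.541
Node uu (S = 157.3): V_uu = e^(−0.09)·[0.6751·0.0000 + 0.3249·0.0000] = 0.0000
Node ud (S = 135.8): V_ud = e^(−0.09)·[0.6751·0.0000 + 0.3249·0.0000] = 0.0000
Node dd (S = 117.3): V_dd = e^(−0.09)·[0.6751·0.0000 + 0.3249·7.5413] = 2.2390
Node u (S = 143): V_u = e^(−0.09)·[0.6751·0.0000 + 0.3249·0.0000] = 0.0000
Node d (S = 123.5): V_d = e^(−0.09)·[0.6751·0.0000 + 0.3249·2.2390] = 0.6648
Node 0 (S = 130): V_0 = e^(−0.09)·[0.6751·0.0000 + 0.3249·0.6648] = 0.1974

$0.20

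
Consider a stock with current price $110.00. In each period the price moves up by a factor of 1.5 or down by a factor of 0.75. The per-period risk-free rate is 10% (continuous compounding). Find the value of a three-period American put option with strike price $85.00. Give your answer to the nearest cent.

Risk-neutral probability p = (e^0.1 − 0.75)/(1.5 − 0.75) = 0.3552/0.7500 = 0.4736
Terminal stock prices: S_uuu = 371.2, S_uud = 185.6, S_udd = 92.81, S_ddd = 46.41
Terminal payoffs (K − S): max(-286.2, 0) = 0, max(-100.6, 0) = 0, max(-7.812, 0) = 0, max(38.59, 0) = 38.59
Node uu (S = 247.5): continuation = e^(−0.1)·[0.4736·0.0000 + 0.5264·0.0000] = 0.0000; exercise value = 0.0000 ≤ continuation, so V_uu = 0.0000
Node ud (S = 123.8): continuation = e^(−0.1)·[0.4736·0.0000 + 0.5264·0.0000] = 0.0000; exercise value = 0.0000 ≤ continuation, so V_ud = 0.0000
Node dd (S = 61.88): continuation = e^(−0.1)·[0.4736·0.0000 + 0.5264·38.5938] = 18.3838; exercise value = 23.1250 > continuation, so V_dd = 23.1250 (exercise)
Node u (S = 165): continuation = e^(−0.1)·[0.4736·0.0000 + 0.5264·0.0000] = 0.0000; exercise value = 0.0000 ≤ continuation, so V_u = 0.0000
Node d (S = 82.5): continuation = e^(−0.1)·[0.4736·0.0000 + 0.5264·23.1250] = 11.0154; exercise value = 2.5000 ≤ continuation, so V_d = 11.0154
Node 0 (S = 110): continuation = e^(−0.1)·[0.4736·0.0000 + 0.5264·11.0154] = 5.2471; exercise value = 0.0000 ≤ continuation, so V_0 = 5.2471

$5.25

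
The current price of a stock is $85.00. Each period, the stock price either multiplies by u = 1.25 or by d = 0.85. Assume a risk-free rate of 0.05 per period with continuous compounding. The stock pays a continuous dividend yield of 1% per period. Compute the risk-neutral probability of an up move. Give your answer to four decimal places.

p = 0.4770

Per-period risk-free factor R = e^0.05 = 1.0513; dividend-adjusted growth = e^(0.05−0.01) = 1.0408.
Risk-neutral probability p = (1.0408 − 0.85)/(1.25 − 0.85) = 0.1908/0.4000 = 0.4770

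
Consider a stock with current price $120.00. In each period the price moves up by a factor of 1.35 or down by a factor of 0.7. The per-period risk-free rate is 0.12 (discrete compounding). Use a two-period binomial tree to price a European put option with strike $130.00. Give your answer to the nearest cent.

Risk-neutral probability p = (1 + 0.12 − 0.7)/(1.35 − 0.7) = 0.4200/0.6500 = 0.6462
Terminal stock prices: S_uu = 218.7, S_ud = 113.4, S_dd = 58.8
Terminal payoffs (K − S): max(-88.7, 0) = 0, max(16.6, 0) = 16.6, max(71.2, 0) = 71.2
Node u (S = 162): V_u = 1/1.12·[0.6462·0.0000 + 0.3538·16.6000] = 5.2445
Node d (S = 84): V_d = 1/1.12·[0.6462·16.6000 + 0.3538·71.2000] = 32.0714
Node 0 (S = 120): V_0 = 1/1.12·[0.6462·5.2445 + 0.3538·32.0714] = 13.1581

$13.16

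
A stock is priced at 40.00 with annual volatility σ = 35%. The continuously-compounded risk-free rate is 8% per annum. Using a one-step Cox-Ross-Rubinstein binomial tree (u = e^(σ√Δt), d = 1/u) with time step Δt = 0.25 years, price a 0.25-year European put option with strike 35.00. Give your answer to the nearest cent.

0.68

CRR parameters: u = e^(σ√Δt) = e^(0.35·√0.25) = 1.1912, d = 1/u = 0.8395
Per-period rate: rΔt = 0.08·0.25 = 0.02, so R = e^0.02 = 1.0202
Risk-neutral probability p = (e^0.02 − 0.8395)/(1.1912 − 0.8395) = 0.1807/0.3518 = 0.5138
Terminal stock prices: S_u = 47.65, S_d = 33.58
Terminal payoffs (K − S): max(-12.65, 0) = 0, max(1.422, 0) = 1.422
Node 0 (S = 40): V_0 = e^(−0.02)·[0.5138·0.0000 + 0.4862·1.4217] = 0.6776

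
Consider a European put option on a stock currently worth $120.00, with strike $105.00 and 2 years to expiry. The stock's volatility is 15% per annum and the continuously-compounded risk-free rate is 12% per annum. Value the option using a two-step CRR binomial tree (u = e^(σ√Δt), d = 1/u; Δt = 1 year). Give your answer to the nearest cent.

$0.16

CRR parameters: u = e^(σ√Δt) = e^(0.15·√1) = 1.1618, d = 1/u = 0.8607
Per-period rate: rΔt = 0.12·1 = 0.12, so R = e^0.12 = 1.1275
Risk-neutral probability p = (e^0.12 − 0.8607)/(1.1618 − 0.8607) = 0.2668/0.3011 = 0.8860
Terminal stock prices: S_uu = 162, S_ud = 120, S_dd = 88.9
Terminal payoffs (K − S): max(-56.98, 0) = 0, max(-15, 0) = 0, max(16.1, 0) = 16.1
Node u (S = 139.4): V_u = e^(−0.12)·[0.8860·0.0000 + 0.1140·0.0000] = 0.0000
Node d (S = 103.3): V_d = e^(−0.12)·[0.8860·0.0000 + 0.1140·16.1018] = 1.6285
Node 0 (S = 120): V_0 = e^(−0.12)·[0.8860·0.0000 + 0.1140·1.6285] = 0.1647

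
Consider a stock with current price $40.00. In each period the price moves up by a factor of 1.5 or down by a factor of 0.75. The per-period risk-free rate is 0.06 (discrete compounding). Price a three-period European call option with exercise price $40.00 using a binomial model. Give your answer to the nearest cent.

Risk-neutral probability p = (1 + 0.06 − 0.75)/(1.5 − 0.75) = 0.3100/0.7500 = 0.4133
Terminal stock prices: S_uuu = 135, S_uud = 67.5, S_udd = 33.75, S_ddd = 16.88
Terminal payoffs (S − K): max(95, 0) = 95, max(27.5, 0) = 27.5, max(-6.25, 0) = 0, max(-23.12, 0) = 0
Node uu (S = 90): V_uu = 1/1.06·[0.4133·95.0000 + 0.5867·27.5000] = 52.2642
Node ud (S = 45): V_ud = 1/1.06·[0.4133·27.5000 + 0.5867·0.0000] = 10.7233
Node dd (S = 22.5): V_dd = 1/1.06·[0.4133·0.0000 + 0.5867·0.0000] = 0.0000
Node u (S = 60): V_u = 1/1.06·[0.4133·52.2642 + 0.5867·10.7233] = 26.3146
Node d (S = 30): V_d = 1/1.06·[0.4133·10.7233 + 0.5867·0.0000] = 4.1814
Node 0 (S = 40): V_0 = 1/1.06·[0.4133·26.3146 + 0.5867·4.1814] = 12.5753

$12.58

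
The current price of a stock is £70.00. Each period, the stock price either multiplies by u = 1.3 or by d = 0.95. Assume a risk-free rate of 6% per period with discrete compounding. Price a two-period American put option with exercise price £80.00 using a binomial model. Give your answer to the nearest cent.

£10.00

Risk-neutral probability p = (1 + 0.06 − 0.95)/(1.3 − 0.95) = 0.1100/0.3500 = 0.3143
Terminal stock prices: S_uu = 118.3, S_ud = 86.45, S_dd = 63.17
Terminal payoffs (K − S): max(-38.3, 0) = 0, max(-6.45, 0) = 0, max(16.83, 0) = 16.83
Node u (S = 91): continuation = 1/1.06·[0.3143·0.0000 + 0.6857·0.0000] = 0.0000; exercise value = 0.0000 ≤ continuation, so V_u = 0.0000
Node d (S = 66.5): continuation = 1/1.06·[0.3143·0.0000 + 0.6857·16.8250] = 10.8841; exercise value = 13.5000 > continuation, so V_d = 13.5000 (exercise)
Node 0 (S = 70): continuation = 1/1.06·[0.3143·0.0000 + 0.6857·13.5000] = 8.7332; exercise value = 10.0000 > continuation, so V_0 = 10.0000 (exercise)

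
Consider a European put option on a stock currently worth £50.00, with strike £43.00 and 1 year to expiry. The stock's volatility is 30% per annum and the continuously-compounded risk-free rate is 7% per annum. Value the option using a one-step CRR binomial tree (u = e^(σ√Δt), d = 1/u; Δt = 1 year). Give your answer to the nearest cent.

CRR parameters: u = e^(σ√Δt) = e^(0.3·√1) = 1.3499, d = 1/u = 0.7408
Per-period rate: rΔt = 0.07·1 = 0.07, so R = e^0.07 = 1.0725
Risk-neutral probability p = (e^0.07 − 0.7408)/(1.3499 − 0.7408) = 0.3317/0.6090 = 0.5446
Terminal stock prices: S_u = 67.49, S_d = 37.04
Terminal payoffs (K − S): max(-24.49, 0) = 0, max(5.959, 0) = 5.959
Node 0 (S = 50): V_0 = e^(−0.07)·[0.5446·0.0000 + 0.4554·5.9591] = 2.5302

£2.53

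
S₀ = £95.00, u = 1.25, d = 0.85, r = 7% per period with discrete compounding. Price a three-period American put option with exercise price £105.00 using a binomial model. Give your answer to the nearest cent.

£11.94

Risk-neutral probability p = (1 + 0.07 − 0.85)/(1.25 − 0.85) = 0.2200/0.4000 = 0.5500
Terminal stock prices: S_uuu = 185.5, S_uud = 126.2, S_udd = 85.8, S_ddd = 58.34
Terminal payoffs (K − S): max(-80.55, 0) = 0, max(-21.17, 0) = 0, max(19.2, 0) = 19.2, max(46.66, 0) = 46.66
Node uu (S = 148.4): continuation = 1/1.07·[0.5500·0.0000 + 0.4500·0.0000] = 0.0000; exercise value = 0.0000 ≤ continuation, so V_uu = 0.0000
Node ud (S = 100.9): continuation = 1/1.07·[0.5500·0.0000 + 0.4500·19.2031] = 8.0761; exercise value = 4.0625 ≤ continuation, so V_ud = 8.0761
Node dd (S = 68.64): continuation = 1/1.07·[0.5500·19.2031 + 0.4500·46.6581] = 29.4933; exercise value = 36.3625 > continuation, so V_dd = 36.3625 (exercise)
Node u (S = 118.8): continuation = 1/1.07·[0.5500·0.0000 + 0.4500·8.0761] = 3.3965; exercise value = 0.0000 ≤ continuation, so V_u = 3.3965
Node d (S = 80.75): continuation = 1/1.07·[0.5500·8.0761 + 0.4500·36.3625] = 19.4439; exercise value = 24.2500 > continuation, so V_d = 24.2500 (exercise)
Node 0 (S = 95): continuation = 1/1.07·[0.5500·3.3965 + 0.4500·24.2500] = 11.9445; exercise value = 10.0000 ≤ continuation, so V_0 = 11.9445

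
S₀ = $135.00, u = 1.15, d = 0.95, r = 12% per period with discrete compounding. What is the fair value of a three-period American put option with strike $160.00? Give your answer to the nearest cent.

$25.00

Risk-neutral probability p = (1 + 0.12 − 0.95)/(1.15 − 0.95) = 0.1700/0.2000 = 0.8500
Terminal stock prices: S_uuu = 205.3, S_uud = 169.6, S_udd = 140.1, S_ddd = 115.7
Terminal payoffs (K − S): max(-45.32, 0) = 0, max(-9.611, 0) = 0, max(19.89, 0) = 19.89, max(44.25, 0) = 44.25
Node uu (S = 178.5): continuation = 1/1.12·[0.8500·0.0000 + 0.1500·0.0000] = 0.0000; exercise value = 0.0000 ≤ continuation, so V_uu = 0.0000
Node ud (S = 147.5): continuation = 1/1.12·[0.8500·0.0000 + 0.1500·19.8869] = 2.6634; exercise value = 12.5125 > continuation, so V_ud = 12.5125 (exercise)
Node dd (S = 121.8): continuation = 1/1.12·[0.8500·19.8869 + 0.1500·44.2544] = 21.0196; exercise value = 38.1625 > continuation, so V_dd = 38.1625 (exercise)
Node u (S = 155.2): continuation = 1/1.12·[0.8500·0.0000 + 0.1500·12.5125] = 1.6758; exercise value = 4.7500 > continuation, so V_u = 4.7500 (exercise)
Node d (S = 128.2): continuation = 1/1.12·[0.8500·12.5125 + 0.1500·38.1625] = 14.6071; exercise value = 31.7500 > continuation, so V_d = 31.7500 (exercise)
Node 0 (S = 135): continuation = 1/1.12·[0.8500·4.7500 + 0.1500·31.7500] = 7.8571; exercise value = 25.0000 > continuation, so V_0 = 25.0000 (exercise)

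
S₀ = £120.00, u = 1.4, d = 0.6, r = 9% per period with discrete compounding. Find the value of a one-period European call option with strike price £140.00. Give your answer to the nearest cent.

£15.73

Risk-neutral probability p = (1 + 0.09 − 0.6)/(1.4 − 0.6) = 0.4900/0.8000 = 0.6125
Terminal stock prices: S_u = 168, S_d = 72
Terminal payoffs (S − K): max(28, 0) = 28, max(-68, 0) = 0
Node 0 (S = 120): V_0 = 1/1.09·[0.6125·28.0000 + 0.3875·0.0000] = 15.7339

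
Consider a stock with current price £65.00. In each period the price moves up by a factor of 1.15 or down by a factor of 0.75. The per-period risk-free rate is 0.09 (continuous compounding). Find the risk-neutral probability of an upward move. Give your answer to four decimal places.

Risk-neutral probability p = (e^0.09 − 0.75)/(1.15 − 0.75) = 0.3442/0.4000 = 0.8604

p = 0.8604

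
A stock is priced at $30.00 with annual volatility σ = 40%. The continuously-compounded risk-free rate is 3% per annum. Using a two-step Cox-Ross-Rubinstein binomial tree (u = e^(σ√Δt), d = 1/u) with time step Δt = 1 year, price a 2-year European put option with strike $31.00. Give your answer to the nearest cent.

$5.67

CRR parameters: u = e^(σ√Δt) = e^(0.4·√1) = 1.4918, d = 1/u = 0.6703
Per-period rate: rΔt = 0.03·1 = 0.03, so R = e^0.03 = 1.0305
Risk-neutral probability p = (e^0.03 − 0.6703)/(1.4918 − 0.6703) = 0.3601/0.8215 = 0.4384
Terminal stock prices: S_uu = 66.77, S_ud = 30, S_dd = 13.48
Terminal payoffs (K − S): max(-35.77, 0) = 0, max(1, 0) = 1, max(17.52, 0) = 17.52
Node u (S = 44.75): V_u = e^(−0.03)·[0.4384·0.0000 + 0.5616·1.0000] = 0.5450
Node d (S = 20.11): V_d = e^(−0.03)·[0.4384·1.0000 + 0.5616·17.5201] = 9.9742
Node 0 (S = 30): V_0 = e^(−0.03)·[0.4384·0.5450 + 0.5616·9.9742] = 5.6680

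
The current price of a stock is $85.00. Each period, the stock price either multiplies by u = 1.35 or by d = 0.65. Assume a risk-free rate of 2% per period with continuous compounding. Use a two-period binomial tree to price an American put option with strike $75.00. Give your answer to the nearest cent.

Risk-neutral probability p = (e^0.02 − 0.65)/(1.35 − 0.65) = 0.3702/0.7000 = 0.5289
Terminal stock prices: S_uu = 154.9, S_ud = 74.59, S_dd = 35.91
Terminal payoffs (K − S): max(-79.91, 0) = 0, max(0.4125, 0) = 0.4125, max(39.09, 0) = 39.09
Node u (S = 114.8): continuation = e^(−0.02)·[0.5289·0.0000 + 0.4711·0.4125] = 0.1905; exercise value = 0.0000 ≤ continuation, so V_u = 0.1905
Node d (S = 55.25): continuation = e^(−0.02)·[0.5289·0.4125 + 0.4711·39.0875] = 18.2649; exercise value = 19.7500 > continuation, so V_d = 19.7500 (exercise)
Node 0 (S = 85): continuation = e^(−0.02)·[0.5289·0.1905 + 0.4711·19.7500] = 9.2195; exercise value = 0.0000 ≤ continuation, so V_0 = 9.2195

$9.22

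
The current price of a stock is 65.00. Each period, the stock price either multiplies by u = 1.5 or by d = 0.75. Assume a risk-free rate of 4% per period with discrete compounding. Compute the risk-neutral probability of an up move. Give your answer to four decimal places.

Risk-neutral probability p = (1 + 0.04 − 0.75)/(1.5 − 0.75) = 0.2900/0.7500 = 0.3867

p = 0.3867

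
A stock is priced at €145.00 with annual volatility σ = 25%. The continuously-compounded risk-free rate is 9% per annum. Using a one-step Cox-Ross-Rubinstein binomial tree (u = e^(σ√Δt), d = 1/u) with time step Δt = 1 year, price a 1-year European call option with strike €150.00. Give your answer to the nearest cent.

CRR parameters: u = e^(σ√Δt) = e^(0.25·√1) = 1.2840, d = 1/u = 0.7788
Per-period rate: rΔt = 0.09·1 = 0.09, so R = e^0.09 = 1.0942
Risk-neutral probability p = (e^0.09 − 0.7788)/(1.2840 − 0.7788) = 0.3154/0.5052 = 0.6242
Terminal stock prices: S_u = 186.2, S_d = 112.9
Terminal payoffs (S − K): max(36.18, 0) = 36.18, max(-37.07, 0) = 0
Node 0 (S = 145): V_0 = e^(−0.09)·[0.6242·36.1837 + 0.3758·0.0000] = 20.6427

€20.64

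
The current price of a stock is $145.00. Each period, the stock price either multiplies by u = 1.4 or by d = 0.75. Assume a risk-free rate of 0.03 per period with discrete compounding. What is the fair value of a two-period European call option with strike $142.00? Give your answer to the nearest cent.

$29.61

Risk-neutral probability p = (1 + 0.03 − 0.75)/(1.4 − 0.75) = 0.2800/0.6500 = 0.4308
Terminal stock prices: S_uu = 284.2, S_ud = 152.2, S_dd = 81.56
Terminal payoffs (S − K): max(142.2, 0) = 142.2, max(10.25, 0) = 10.25, max(-60.44, 0) = 0
Node u (S = 203): V_u = 1/1.03·[0.4308·142.2000 + 0.5692·10.2500] = 65.1359
Node d (S = 108.8): V_d = 1/1.03·[0.4308·10.2500 + 0.5692·0.0000] = 4.2868
Node 0 (S = 145): V_0 = 1/1.03·[0.4308·65.1359 + 0.5692·4.2868] = 29.6104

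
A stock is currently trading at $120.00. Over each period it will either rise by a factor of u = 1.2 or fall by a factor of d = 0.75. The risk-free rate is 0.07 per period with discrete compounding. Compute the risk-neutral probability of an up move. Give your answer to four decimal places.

p = 0.7111

Risk-neutral probability p = (1 + 0.07 − 0.75)/(1.2 − 0.75) = 0.3200/0.4500 = 0.7111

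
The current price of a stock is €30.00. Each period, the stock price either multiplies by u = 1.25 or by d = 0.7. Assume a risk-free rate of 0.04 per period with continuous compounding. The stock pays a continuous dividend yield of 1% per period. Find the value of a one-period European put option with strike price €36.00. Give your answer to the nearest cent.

Per-period risk-free factor R = e^0.04 = 1.0408; dividend-adjusted growth = e^(0.04−0.01) = 1.0305.
Risk-neutral probability p = (1.0305 − 0.7)/(1.25 − 0.7) = 0.3305/0.5500 = 0.6008
Terminal stock prices: S_u = 37.5, S_d = 21
Terminal payoffs (K − S): max(-1.5, 0) = 0, max(15, 0) = 15
Node 0 (S = 30): V_0 = e^(−0.04)·[0.6008·0.0000 + 0.3992·15.0000] = 5.7528

€5.75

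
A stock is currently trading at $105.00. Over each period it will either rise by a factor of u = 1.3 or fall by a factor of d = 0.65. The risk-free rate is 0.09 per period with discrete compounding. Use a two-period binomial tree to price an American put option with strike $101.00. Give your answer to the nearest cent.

$11.97

Risk-neutral probability p = (1 + 0.09 − 0.65)/(1.3 − 0.65) = 0.4400/0.6500 = 0.6769
Terminal stock prices: S_uu = 177.5, S_ud = 88.73, S_dd = 44.36
Terminal payoffs (K − S): max(-76.45, 0) = 0, max(12.27, 0) = 12.27, max(56.64, 0) = 56.64
Node u (S = 136.5): continuation = 1/1.09·[0.6769·0.0000 + 0.3231·12.2750] = 3.6383; exercise value = 0.0000 ≤ continuation, so V_u = 3.6383
Node d (S = 68.25): continuation = 1/1.09·[0.6769·12.2750 + 0.3231·56.6375] = 24.4106; exercise value = 32.7500 > continuation, so V_d = 32.7500 (exercise)
Node 0 (S = 105): continuation = 1/1.09·[0.6769·3.6383 + 0.3231·32.7500] = 11.9666; exercise value = 0.0000 ≤ continuation, so V_0 = 11.9666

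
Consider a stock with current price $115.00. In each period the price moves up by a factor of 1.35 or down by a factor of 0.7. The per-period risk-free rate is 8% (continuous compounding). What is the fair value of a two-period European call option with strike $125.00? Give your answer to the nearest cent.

Risk-neutral probability p = (e^0.08 − 0.7)/(1.35 − 0.7) = 0.3833/0.6500 = 0.5897
Terminal stock prices: S_uu = 209.6, S_ud = 108.7, S_dd = 56.35
Terminal payoffs (S − K): max(84.59, 0) = 84.59, max(-16.33, 0) = 0, max(-68.65, 0) = 0
Node u (S = 155.2): V_u = e^(−0.08)·[0.5897·84.5875 + 0.4103·0.0000] = 46.0440
Node d (S = 80.5): V_d = e^(−0.08)·[0.5897·0.0000 + 0.4103·0.0000] = 0.0000
Node 0 (S = 115): V_0 = e^(−0.08)·[0.5897·46.0440 + 0.4103·0.0000] = 25.0634

$25.06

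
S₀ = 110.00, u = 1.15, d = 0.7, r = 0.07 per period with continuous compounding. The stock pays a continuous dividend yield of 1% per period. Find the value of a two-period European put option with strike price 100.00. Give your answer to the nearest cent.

4.67

Per-period risk-free factor R = e^0.07 = 1.0725; dividend-adjusted growth = e^(0.07−0.01) = 1.0618.
Risk-neutral probability p = (1.0618 − 0.7)/(1.15 − 0.7) = 0.3618/0.4500 = 0.8041
Terminal stock prices: S_uu = 145.5, S_ud = 88.55, S_dd = 53.9
Terminal payoffs (K − S): max(-45.47, 0) = 0, max(11.45, 0) = 11.45, max(46.1, 0) = 46.1
Node u (S = 126.5): V_u = e^(−0.07)·[0.8041·0.0000 + 0.1959·11.4500] = 2.0916
Node d (S = 77): V_d = e^(−0.07)·[0.8041·11.4500 + 0.1959·46.1000] = 17.0055
Node 0 (S = 110): V_0 = e^(−0.07)·[0.8041·2.0916 + 0.1959·17.0055] = 4.6746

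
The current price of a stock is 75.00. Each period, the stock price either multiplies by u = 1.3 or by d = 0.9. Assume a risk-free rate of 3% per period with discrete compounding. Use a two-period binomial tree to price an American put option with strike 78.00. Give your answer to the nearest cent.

Risk-neutral probability p = (1 + 0.03 − 0.9)/(1.3 − 0.9) = 0.1300/0.4000 = 0.3250
Terminal stock prices: S_uu = 126.8, S_ud = 87.75, S_dd = 60.75
Terminal payoffs (K − S): max(-48.75, 0) = 0, max(-9.75, 0) = 0, max(17.25, 0) = 17.25
Node u (S = 97.5): continuation = 1/1.03·[0.3250·0.0000 + 0.6750·0.0000] = 0.0000; exercise value = 0.0000 ≤ continuation, so V_u = 0.0000
Node d (S = 67.5): continuation = 1/1.03·[0.3250·0.0000 + 0.6750·17.2500] = 11.3046; exercise value = 10.5000 ≤ continuation, so V_d = 11.3046
Node 0 (S = 75): continuation = 1/1.03·[0.3250·0.0000 + 0.6750·11.3046] = 7.4084; exercise value = 3.0000 ≤ continuation, so V_0 = 7.4084

7.41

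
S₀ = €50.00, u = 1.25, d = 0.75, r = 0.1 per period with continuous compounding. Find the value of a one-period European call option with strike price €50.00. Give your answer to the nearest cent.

€8.03

Risk-neutral probability p = (e^0.1 − 0.75)/(1.25 − 0.75) = 0.3552/0.5000 = 0.7103
Terminal stock prices: S_u = 62.5, S_d = 37.5
Terminal payoffs (S − K): max(12.5, 0) = 12.5, max(-12.5, 0) = 0
Node 0 (S = 50): V_0 = e^(−0.1)·[0.7103·12.5000 + 0.2897·0.0000] = 8.0343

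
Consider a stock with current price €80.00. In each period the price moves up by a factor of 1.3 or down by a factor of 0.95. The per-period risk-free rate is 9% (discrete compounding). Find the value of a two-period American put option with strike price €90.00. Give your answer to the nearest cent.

€10.00

Risk-neutral probability p = (1 + 0.09 − 0.95)/(1.3 − 0.95) = 0.1400/0.3500 = 0.4000
Terminal stock prices: S_uu = 135.2, S_ud = 98.8, S_dd = 72.2
Terminal payoffs (K − S): max(-45.2, 0) = 0, max(-8.8, 0) = 0, max(17.8, 0) = 17.8
Node u (S = 104): continuation = 1/1.09·[0.4000·0.0000 + 0.6000·0.0000] = 0.0000; exercise value = 0.0000 ≤ continuation, so V_u = 0.0000
Node d (S = 76): continuation = 1/1.09·[0.4000·0.0000 + 0.6000·17.8000] = 9.7982; exercise value = 14.0000 > continuation, so V_d = 14.0000 (exercise)
Node 0 (S = 80): continuation = 1/1.09·[0.4000·0.0000 + 0.6000·14.0000] = 7.7064; exercise value = 10.0000 > continuation, so V_0 = 10.0000 (exercise)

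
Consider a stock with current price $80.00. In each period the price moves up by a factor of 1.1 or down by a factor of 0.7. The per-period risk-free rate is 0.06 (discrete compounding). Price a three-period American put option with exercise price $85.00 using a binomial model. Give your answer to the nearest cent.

Risk-neutral probability p = (1 + 0.06 − 0.7)/(1.1 − 0.7) = 0.3600/0.4000 = 0.9000
Terminal stock prices: S_uuu = 106.5, S_uud = 67.76, S_udd = 43.12, S_ddd = 27.44
Terminal payoffs (K − S): max(-21.48, 0) = 0, max(17.24, 0) = 17.24, max(41.88, 0) = 41.88, max(57.56, 0) = 57.56
Node uu (S = 96.8): continuation = 1/1.06·[0.9000·0.0000 + 0.1000·17.2400] = 1.6264; exercise value = 0.0000 ≤ continuation, so V_uu = 1.6264
Node ud (S = 61.6): continuation = 1/1.06·[0.9000·17.2400 + 0.1000·41.8800] = 18.5887; exercise value = 23.4000 > continuation, so V_ud = 23.4000 (exercise)
Node dd (S = 39.2): continuation = 1/1.06·[0.9000·41.8800 + 0.1000·57.5600] = 40.9887; exercise value = 45.8000 > continuation, so V_dd = 45.8000 (exercise)
Node u (S = 88): continuation = 1/1.06·[0.9000·1.6264 + 0.1000·23.4000] = 3.5885; exercise value = 0.0000 ≤ continuation, so V_u = 3.5885
Node d (S = 56): continuation = 1/1.06·[0.9000·23.4000 + 0.1000·45.8000] = 24.1887; exercise value = 29.0000 > continuation, so V_d = 29.0000 (exercise)
Node 0 (S = 80): continuation = 1/1.06·[0.9000·3.5885 + 0.1000·29.0000] = 5.7827; exercise value = 5.0000 ≤ continuation, so V_0 = 5.7827

$5.78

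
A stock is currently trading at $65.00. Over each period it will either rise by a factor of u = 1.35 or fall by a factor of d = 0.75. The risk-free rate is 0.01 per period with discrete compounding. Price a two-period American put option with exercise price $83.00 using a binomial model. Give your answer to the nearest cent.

$23.35

Risk-neutral probability p = (1 + 0.01 − 0.75)/(1.35 − 0.75) = 0.2600/0.6000 = 0.4333
Terminal stock prices: S_uu = 118.5, S_ud = 65.81, S_dd = 36.56
Terminal payoffs (K − S): max(-35.46, 0) = 0, max(17.19, 0) = 17.19, max(46.44, 0) = 46.44
Node u (S = 87.75): continuation = 1/1.01·[0.4333·0.0000 + 0.5667·17.1875] = 9.6432; exercise value = 0.0000 ≤ continuation, so V_u = 9.6432
Node d (S = 48.75): continuation = 1/1.01·[0.4333·17.1875 + 0.5667·46.4375] = 33.4282; exercise value = 34.2500 > continuation, so V_d = 34.2500 (exercise)
Node 0 (S = 65): continuation = 1/1.01·[0.4333·9.6432 + 0.5667·34.2500] = 23.3535; exercise value = 18.0000 ≤ continuation, so V_0 = 23.3535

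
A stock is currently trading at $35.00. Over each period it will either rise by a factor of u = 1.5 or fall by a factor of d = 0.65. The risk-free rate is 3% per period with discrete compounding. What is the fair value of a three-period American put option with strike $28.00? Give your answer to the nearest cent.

$5.26

Risk-neutral probability p = (1 + 0.03 − 0.65)/(1.5 − 0.65) = 0.3800/0.8500 = 0.4471
Terminal stock prices: S_uuu = 118.1, S_uud = 51.19, S_udd = 22.18, S_ddd = 9.612
Terminal payoffs (K − S): max(-90.12, 0) = 0, max(-23.19, 0) = 0, max(5.819, 0) = 5.819, max(18.39, 0) = 18.39
Node uu (S = 78.75): continuation = 1/1.03·[0.4471·0.0000 + 0.5529·0.0000] = 0.0000; exercise value = 0.0000 ≤ continuation, so V_uu = 0.0000
Node ud (S = 34.12): continuation = 1/1.03·[0.4471·0.0000 + 0.5529·5.8187] = 3.1237; exercise value = 0.0000 ≤ continuation, so V_ud = 3.1237
Node dd (S = 14.79): continuation = 1/1.03·[0.4471·5.8187 + 0.5529·18.3881] = 12.3970; exercise value = 13.2125 > continuation, so V_dd = 13.2125 (exercise)
Node u (S = 52.5): continuation = 1/1.03·[0.4471·0.0000 + 0.5529·3.1237] = 1.6769; exercise value = 0.0000 ≤ continuation, so V_u = 1.6769
Node d (S = 22.75): continuation = 1/1.03·[0.4471·3.1237 + 0.5529·13.2125] = 8.4488; exercise value = 5.2500 ≤ continuation, so V_d = 8.4488
Node 0 (S = 35): continuation = 1/1.03·[0.4471·1.6769 + 0.5529·8.4488] = 5.2634; exercise value = 0.0000 ≤ continuation, so V_0 = 5.2634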